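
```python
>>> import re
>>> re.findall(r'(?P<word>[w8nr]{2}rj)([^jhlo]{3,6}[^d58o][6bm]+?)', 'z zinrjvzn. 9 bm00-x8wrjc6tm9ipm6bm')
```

With the lazy modifier that quantifier settles for the fewest repetitions that let the rest of the pattern succeed (the atoms after it are unaffected and can still be greedy).
2 groups means the one result is a tuple of 2 captured strings — 1 here.

[('8wrj', 'c6tm9ipm')]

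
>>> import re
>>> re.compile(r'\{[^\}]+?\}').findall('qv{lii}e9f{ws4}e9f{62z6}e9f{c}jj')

Since nothing is captured, `findall` lists the 4 matched substrings directly.

['{lii}', '{ws4}', '{62z6}', '{c}']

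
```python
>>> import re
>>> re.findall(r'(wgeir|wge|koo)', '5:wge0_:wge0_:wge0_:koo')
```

['wge', 'wge', 'wge', 'koo']

Matches: at [2:5] match 'wge', group 1 = 'wge'; at [8:11] match 'wge', group 1 = 'wge'; at [14:17] match 'wge', group 1 = 'wge'; at [20:23] match 'koo', group 1 = 'koo'.
Because there's exactly one group, `findall` drops the full match and keeps group 1 from each hit.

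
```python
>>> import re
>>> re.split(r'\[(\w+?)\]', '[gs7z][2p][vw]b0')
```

['', 'gs7z', '', '2p', '', 'vw', 'b0']

Matches to split on: at [0:6] → '[gs7z]'; at [6:10] → '[2p]'; at [10:14] → '[vw]'.
With a capturing group present, the delimiter's captured portion is kept in the result list.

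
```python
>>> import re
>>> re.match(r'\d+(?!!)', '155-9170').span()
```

With `match`, the pattern is implicitly anchored at the beginning.
The match spans [0:3] → '155'.

(0, 3)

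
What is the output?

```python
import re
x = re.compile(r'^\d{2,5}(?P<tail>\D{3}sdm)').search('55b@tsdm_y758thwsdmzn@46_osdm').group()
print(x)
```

55b@tsdm

The match spans [0:8] → '55b@tsdm'.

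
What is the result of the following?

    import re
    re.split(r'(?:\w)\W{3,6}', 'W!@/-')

['', '']

This matches a word character (non-capturing group); then 3 to 6 of a non-word character.
Matches to split on: at [0:5] → 'W!@/-'.
`split` removes every match and returns the 2 fragments in between.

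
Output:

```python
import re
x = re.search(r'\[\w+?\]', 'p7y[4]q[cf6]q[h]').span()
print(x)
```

`search` walks the string left to right and returns the first match it finds.
The match spans [3:6] → '[4]'.

(3, 6)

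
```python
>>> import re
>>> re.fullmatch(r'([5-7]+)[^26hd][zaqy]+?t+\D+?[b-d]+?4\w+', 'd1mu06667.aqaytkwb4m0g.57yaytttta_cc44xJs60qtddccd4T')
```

None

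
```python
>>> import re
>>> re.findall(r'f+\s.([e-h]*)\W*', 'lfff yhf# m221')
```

['hf']

With a single group, `findall` returns only what that group captured — 1 item.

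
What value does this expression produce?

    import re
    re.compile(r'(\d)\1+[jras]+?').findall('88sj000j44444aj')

['8', '0', '4']

`\1` has to match the exact text group 1 already captured.
`findall` collects group 1 from each match (3 total).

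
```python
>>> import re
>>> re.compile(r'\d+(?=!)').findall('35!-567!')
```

['35', '567']

Because the assertion is zero-width, the text it checks is not consumed and won't appear in the result.
No capturing groups, so `findall` returns the 2 full match strings.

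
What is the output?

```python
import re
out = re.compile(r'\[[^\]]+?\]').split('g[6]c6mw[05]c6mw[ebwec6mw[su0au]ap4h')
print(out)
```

['g', 'c6mw', 'c6mw', 'ap4h']

`split` removes every match and returns the 4 fragments in between.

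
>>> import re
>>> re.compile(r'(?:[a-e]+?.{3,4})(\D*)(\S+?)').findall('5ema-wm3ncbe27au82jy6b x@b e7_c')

[('m', '3'), ('au', '8'), (' e', '7')]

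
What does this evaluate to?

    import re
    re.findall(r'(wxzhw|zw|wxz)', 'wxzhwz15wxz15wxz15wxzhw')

['wxzhw', 'wxz', 'wxz', 'wxzhw']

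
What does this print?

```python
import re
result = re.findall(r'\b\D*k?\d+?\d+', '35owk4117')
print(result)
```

This matches a word boundary (`\b`, zero-width); then zero or more of a non-digit, then optionally the literal 'k'; then one or more of a digit (lazy), then one or more of a digit.
Walking the string: at [0:2] → '35'.
With no groups in the pattern, `findall` gives back each whole match — 1 here.

['35']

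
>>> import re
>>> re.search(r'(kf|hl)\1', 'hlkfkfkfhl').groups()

('kf',)

A backreference is literal: `\1` must see the identical characters the first group matched.
`search` walks the string left to right and returns the first match it finds.
The match spans [2:6] → 'kfkf'.
Captured: group 1 = 'kf'.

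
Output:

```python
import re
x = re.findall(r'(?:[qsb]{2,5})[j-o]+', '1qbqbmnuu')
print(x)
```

The pattern matches 2 to 5 of one of [qsb] (non-capturing group); then one or more of a character in [j-o].
Scanning left to right: at [1:7] → 'qbqbmn'.
No capturing groups, so `findall` returns the 1 full match string.

['qbqbmn']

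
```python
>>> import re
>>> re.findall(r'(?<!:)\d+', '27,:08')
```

A negative assertion filters positions out without eating any characters.
Walking the string: at [0:2] → '27'; at [5:6] → '8'.
With no groups in the pattern, `findall` gives back each whole match — 2 here.

['27', '8']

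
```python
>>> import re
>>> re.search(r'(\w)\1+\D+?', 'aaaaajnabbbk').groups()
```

The match spans [0:6] → 'aaaaaj'.
Captured: group 1 = 'a'.

('a',)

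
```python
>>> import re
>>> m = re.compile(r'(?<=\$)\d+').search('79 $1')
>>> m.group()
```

'1'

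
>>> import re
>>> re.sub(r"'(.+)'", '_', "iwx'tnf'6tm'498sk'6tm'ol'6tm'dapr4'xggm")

'iwx_xggm'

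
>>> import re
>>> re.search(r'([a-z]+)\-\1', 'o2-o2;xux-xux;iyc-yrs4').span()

The backreference `\1` re-matches whatever the first group consumed, character for character.
`re.search` scans for the first position where the pattern succeeds.
The match spans [6:13] → 'xux-xux'.
Captured: group 1 = 'xux'.

(6, 13)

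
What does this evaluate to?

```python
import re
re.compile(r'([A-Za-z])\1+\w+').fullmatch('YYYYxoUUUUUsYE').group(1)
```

`\1` is not a pattern — it's the concrete string captured by group 1, re-applied verbatim.
`fullmatch` succeeds only if the pattern covers the string from start to end.
The match spans [0:14] → 'YYYYxoUUUUUsYE'.
Captured: group 1 = 'Y'.

'Y'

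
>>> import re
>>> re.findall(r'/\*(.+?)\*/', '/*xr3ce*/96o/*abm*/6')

['xr3ce', 'abm']

Walking the string: at [0:9] match '/*xr3ce*/', group 1 = 'xr3ce'; at [12:19] match '/*abm*/', group 1 = 'abm'.
`findall` collects group 1 from each match (2 total).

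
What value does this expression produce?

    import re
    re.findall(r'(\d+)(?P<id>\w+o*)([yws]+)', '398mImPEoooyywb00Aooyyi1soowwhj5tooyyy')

Multiple groups make `findall` return tuples — one 3-tuple for the one match.

[('398', 'mImPEoooyywb00Aooyyi1soowwhj5tooyy', 'y')]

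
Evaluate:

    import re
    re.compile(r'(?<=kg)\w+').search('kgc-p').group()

The `(?=…)`/`(?<=…)` assertion just peeks at neighbouring text; it doesn't advance the match position.
`re.search` scans for the first position where the pattern succeeds.
The match spans [2:3] → 'c'.

'c'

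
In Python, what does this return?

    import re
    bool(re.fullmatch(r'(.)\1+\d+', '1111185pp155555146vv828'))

`\1` has to match the exact text group 1 already captured.
`re.fullmatch` is like wrapping the pattern in `^…$` (in single-line mode).
Here the string isn't matched end-to-end, so the call returns None, and `bool(None)` is False.

False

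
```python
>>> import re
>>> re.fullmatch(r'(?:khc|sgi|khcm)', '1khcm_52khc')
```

None

For `fullmatch`, every character of the input must be accounted for by the pattern.
Here there's no way to consume every character, so the call returns None.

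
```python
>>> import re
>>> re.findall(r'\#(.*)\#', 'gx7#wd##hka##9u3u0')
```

['wd##hka#']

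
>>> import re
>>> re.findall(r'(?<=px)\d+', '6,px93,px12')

['93', '12']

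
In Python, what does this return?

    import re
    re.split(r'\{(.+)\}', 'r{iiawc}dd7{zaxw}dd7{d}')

Matches to split on: at [1:23] → '{iiawc}dd7{zaxw}dd7{d}'.
Because the pattern has a capturing group, `split` also inserts each captured text between the pieces.

['r', 'iiawc}dd7{zaxw}dd7{d', '']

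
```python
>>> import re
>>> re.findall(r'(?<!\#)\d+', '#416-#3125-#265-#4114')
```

`(?!…)`/`(?<!…)` only lets a position through if the neighbouring text does NOT match; no characters are consumed.
`findall` yields the raw match text (4 of them) because the pattern has no groups.

['16', '125', '65', '114']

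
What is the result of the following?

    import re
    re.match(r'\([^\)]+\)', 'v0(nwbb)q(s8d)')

`re.match` won't scan ahead — the pattern has to work from the very first character.
Here the pattern fails at index 0, so the call returns None.

None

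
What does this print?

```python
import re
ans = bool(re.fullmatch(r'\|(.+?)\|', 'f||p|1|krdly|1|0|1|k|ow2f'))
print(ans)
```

False

`re.fullmatch` is like wrapping the pattern in `^…$` (in single-line mode).
Here the string isn't matched end-to-end, so the call returns None, and `bool(None)` is False.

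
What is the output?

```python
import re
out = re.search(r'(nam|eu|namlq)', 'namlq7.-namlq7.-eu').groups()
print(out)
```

('nam',)

The match spans [0:3] → 'nam'.
Captured: group 1 = 'nam'.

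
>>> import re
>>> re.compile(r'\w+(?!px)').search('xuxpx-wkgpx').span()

(0, 5)

The negative lookaround is zero-width — it rules out positions where the adjacent text would match, without consuming anything.
The match spans [0:5] → 'xuxpx'.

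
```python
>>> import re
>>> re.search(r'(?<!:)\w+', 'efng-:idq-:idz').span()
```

(0, 4)

The negative lookaround is zero-width — it rules out positions where the adjacent text would match, without consuming anything.
Unlike `match`, `search` isn't anchored — it looks for the pattern anywhere in the string.
The match spans [0:4] → 'efng'.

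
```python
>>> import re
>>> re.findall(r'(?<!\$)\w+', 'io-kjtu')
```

['io', 'kjtu']

The negative lookahead/lookbehind blocks any match where the forbidden context is present.
Matches: at [0:2] → 'io'; at [3:7] → 'kjtu'.
With no groups in the pattern, `findall` gives back each whole match — 2 here.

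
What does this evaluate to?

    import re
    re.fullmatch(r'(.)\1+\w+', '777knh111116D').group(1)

`\1` is not a pattern — it's the concrete string captured by group 1, re-applied verbatim.
`re.fullmatch` is like wrapping the pattern in `^…$` (in single-line mode).
The match spans [0:13] → '777knh111116D'.
Captured: group 1 = '7'.

'7'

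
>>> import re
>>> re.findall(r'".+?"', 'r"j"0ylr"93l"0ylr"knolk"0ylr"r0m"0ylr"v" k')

['"j"', '"93l"', '"knolk"', '"r0m"', '"v"']

With the lazy modifier that quantifier settles for the fewest repetitions that let the rest of the pattern succeed (the atoms after it are unaffected and can still be greedy).
Since nothing is captured, `findall` lists the 5 matched substrings directly.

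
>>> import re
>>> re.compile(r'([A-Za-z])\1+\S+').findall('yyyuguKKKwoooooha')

['y']

`\1` has to match the exact text group 1 already captured.
Matches: at [0:17] match 'yyyuguKKKwoooooha', group 1 = 'y'.
Because there's exactly one group, `findall` drops the full match and keeps group 1 from the one hit.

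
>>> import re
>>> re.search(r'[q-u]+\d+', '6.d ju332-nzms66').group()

The match spans [5:9] → 'u332'.

'u332'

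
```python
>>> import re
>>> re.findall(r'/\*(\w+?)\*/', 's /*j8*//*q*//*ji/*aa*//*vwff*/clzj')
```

['j8', 'q', 'aa', 'vwff']

`findall` collects group 1 from each match (4 total).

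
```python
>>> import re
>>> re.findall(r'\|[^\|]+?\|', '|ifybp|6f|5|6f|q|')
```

Walking the string: at [0:7] → '|ifybp|'; at [9:12] → '|5|'; at [14:17] → '|q|'.
No capturing groups, so `findall` returns the 3 full match strings.

['|ifybp|', '|5|', '|q|']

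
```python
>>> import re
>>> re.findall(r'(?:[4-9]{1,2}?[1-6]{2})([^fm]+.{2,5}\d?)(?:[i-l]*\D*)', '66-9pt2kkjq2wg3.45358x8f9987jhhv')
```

The pattern matches 1 to 2 of a character in [4-9] (lazy), then exactly 2 of a character in [1-6] (non-capturing group); then one or more of any character except [fm], then 2 to 5 of any character, then optionally a digit (captured); then zero or more of a character in [i-l], then zero or more of a non-digit (non-capturing group).
Because the quantifier is non-greedy, it stops expanding at the earliest point where the rest of the pattern can succeed.
Matches: at [16:32] match '45358x8f9987jhhv', group 1 = '58x8f9987'.
With a single group, `findall` returns only what that group captured — 1 item.

['58x8f9987']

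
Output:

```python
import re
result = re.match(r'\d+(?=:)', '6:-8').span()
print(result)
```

(0, 1)

`match` is anchored at position 0; if the pattern doesn't fit there, it returns None.
The match spans [0:1] → '6'.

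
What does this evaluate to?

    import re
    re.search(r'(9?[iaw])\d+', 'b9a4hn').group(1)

The match spans [1:4] → '9a4'.
Captured: group 1 = '9a'.

'9a'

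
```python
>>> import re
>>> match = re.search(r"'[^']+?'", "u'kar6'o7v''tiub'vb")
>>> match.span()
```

(1, 7)

`re.search` tries every starting position until one works.
The match spans [1:7] → "'kar6'".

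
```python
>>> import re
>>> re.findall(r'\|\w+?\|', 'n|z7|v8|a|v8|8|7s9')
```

`findall` yields the raw match text (3 of them) because the pattern has no groups.

['|z7|', '|a|', '|8|']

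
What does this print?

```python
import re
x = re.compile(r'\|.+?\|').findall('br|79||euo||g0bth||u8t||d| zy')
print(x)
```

['|79|', '|euo|', '|g0bth|', '|u8t|', '|d|']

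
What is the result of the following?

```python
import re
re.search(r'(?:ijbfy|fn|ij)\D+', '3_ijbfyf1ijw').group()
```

The match spans [2:8] → 'ijbfyf'.

'ijbfyf'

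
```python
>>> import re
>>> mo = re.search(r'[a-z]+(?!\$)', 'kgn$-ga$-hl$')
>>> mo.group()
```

A negative assertion filters positions out without eating any characters.
The match spans [0:2] → 'kg'.

'kg'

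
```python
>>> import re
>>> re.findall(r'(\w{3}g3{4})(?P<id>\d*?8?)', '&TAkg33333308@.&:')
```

[('TAkg3333', '')]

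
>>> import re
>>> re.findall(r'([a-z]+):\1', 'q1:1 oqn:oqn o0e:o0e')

['oqn']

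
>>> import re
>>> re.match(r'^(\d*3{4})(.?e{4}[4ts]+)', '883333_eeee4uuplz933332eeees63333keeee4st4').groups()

('883333', '_eeee4')

The pattern matches anchored at the start of the string; then zero or more of a digit, then exactly 4 of a literal '3' (captured); then optionally any character, then exactly 4 of the literal 'e', then one or more of one of [4ts] (captured).
`re.match` won't scan ahead — the pattern has to work from the very first character.
The match spans [0:12] → '883333_eeee4'.
Captured: group 1 = '883333', group 2 = '_eeee4'.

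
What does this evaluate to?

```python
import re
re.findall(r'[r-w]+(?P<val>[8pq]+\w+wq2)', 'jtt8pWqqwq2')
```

This matches one or more of a character in [r-w]; then one or more of one of [8pq], then one or more of a word character, then the literal 'wq2' (captured as 'val').
Because there's exactly one group, `findall` drops the full match and keeps group 1 from the one hit.

['8pWqqwq2']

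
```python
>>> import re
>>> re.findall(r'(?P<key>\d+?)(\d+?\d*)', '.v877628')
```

The pattern matches one or more of a digit (lazy) (captured as 'key'); then one or more of a digit (lazy), then zero or more of a digit (captured).
The `?` after the quantifier makes it lazy — it takes as little as possible before letting the rest of the pattern try.
Matches: at [2:8] match '877628', groups = ('8', '77628').
`findall` packs the 2 group values into a tuple for every match.

[('8', '77628')]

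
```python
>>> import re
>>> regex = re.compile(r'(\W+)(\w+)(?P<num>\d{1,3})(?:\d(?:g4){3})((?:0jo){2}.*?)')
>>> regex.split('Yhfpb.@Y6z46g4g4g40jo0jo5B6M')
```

Pattern: one or more of a non-word character (captured); then one or more of a word character (captured); then 1 to 3 of a digit (captured as 'num'); then a digit, then the literal 'g4' repeated 3 times (non-capturing group); then the literal '0jo' repeated 2 times, then zero or more of any character (lazy) (captured).
Matches to split on: at [5:24] → '.@Y6z46g4g4g40jo0jo'.
The group in the pattern means `split` returns the separators' captures alongside the pieces.

['Yhfpb', '.@', 'Y6z', '4', '0jo0jo', '5B6M']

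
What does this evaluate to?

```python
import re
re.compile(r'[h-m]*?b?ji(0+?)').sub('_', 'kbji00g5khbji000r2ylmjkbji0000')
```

This matches zero or more of a character in [h-m] (lazy); then optionally the literal 'b', then the literal 'ji'; then one or more of a literal '0' (lazy) (captured).
Because the quantifier is non-greedy, it stops expanding at the earliest point where the rest of the pattern can succeed.
Matches: at [0:5] → 'kbji0'; at [8:14] → 'khbji0'; at [19:27] → 'lmjkbji0'.
`sub` substitutes '_' at each match site.

'_0g5_00r2y_000'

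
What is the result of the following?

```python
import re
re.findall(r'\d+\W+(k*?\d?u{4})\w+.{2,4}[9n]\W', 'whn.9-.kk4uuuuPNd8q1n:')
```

['kk4uuuu']

This matches one or more of a digit, then one or more of a non-word character; then zero or more of a literal 'k' (lazy), then optionally a digit, then exactly 4 of the literal 'u' (captured); then one or more of a word character; then 2 to 4 of any character, then one of [9n], then a non-word character.
One capturing group, so `findall` returns just the captured substring from the one match — 1 in all.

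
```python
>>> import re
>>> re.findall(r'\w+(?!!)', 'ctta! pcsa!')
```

['ctt', 'pcs']

The negative lookahead/lookbehind blocks any match where the forbidden context is present.
Matches: at [0:3] → 'ctt'; at [6:9] → 'pcs'.
`findall` yields the raw match text (2 of them) because the pattern has no groups.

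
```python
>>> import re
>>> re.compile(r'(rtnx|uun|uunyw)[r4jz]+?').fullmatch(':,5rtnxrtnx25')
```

None

`re.fullmatch` requires the pattern to consume the entire string.
Here the pattern can't cover the whole string, so the call returns None.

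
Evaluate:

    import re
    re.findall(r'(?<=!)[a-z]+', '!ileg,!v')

The `(?=…)`/`(?<=…)` assertion just peeks at neighbouring text; it doesn't advance the match position.
Walking the string: at [1:5] → 'ileg'; at [7:8] → 'v'.
Since nothing is captured, `findall` lists the 2 matched substrings directly.

['ileg', 'v']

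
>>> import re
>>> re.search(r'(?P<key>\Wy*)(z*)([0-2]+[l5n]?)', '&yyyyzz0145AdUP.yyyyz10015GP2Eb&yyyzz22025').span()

Pattern: a non-word character, then zero or more of the literal 'y' (captured as 'key'); then zero or more of a literal 'z' (captured); then one or more of a character in [0-2], then optionally one of [l5n] (captured).
`re.search` tries every starting position until one works.
The match spans [0:9] → '&yyyyzz01'.
Captured: group 1 = '&yyyy', group 2 = 'zz', group 3 = '01'.

(0, 9)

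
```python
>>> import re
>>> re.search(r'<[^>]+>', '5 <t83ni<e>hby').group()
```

Unlike `match`, `search` isn't anchored — it looks for the pattern anywhere in the string.
The match spans [2:11] → '<t83ni<e>'.

'<t83ni<e>'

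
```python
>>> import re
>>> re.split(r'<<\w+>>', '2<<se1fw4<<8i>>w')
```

['2<<se1fw4', 'w']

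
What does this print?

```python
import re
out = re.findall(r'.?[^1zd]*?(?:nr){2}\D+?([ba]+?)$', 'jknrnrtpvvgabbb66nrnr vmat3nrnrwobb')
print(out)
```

A non-greedy quantifier consumes as few characters as it can — just enough that the remainder of the pattern still matches from where it stops; whatever follows it matches normally.
Because there's exactly one group, `findall` drops the full match and keeps group 1 from the one hit.

['bb']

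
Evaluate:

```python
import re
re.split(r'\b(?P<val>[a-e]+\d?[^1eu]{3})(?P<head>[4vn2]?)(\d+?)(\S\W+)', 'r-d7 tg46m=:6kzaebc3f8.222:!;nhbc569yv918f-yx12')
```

['r-', 'd7 tg', '4', '6', 'm=:', '6kzaebc3f8.222:!;nhbc569yv918f-yx12']

Pattern: a word boundary (`\b`, zero-width); then one or more of a character in [a-e], then optionally a digit, then exactly 3 of any character except [1eu] (captured as 'val'); then optionally one of [4vn2] (captured as 'head'); then one or more of a digit (lazy) (captured); then a non-whitespace character, then one or more of a non-word character (captured).
Matches to split on: at [2:12] → 'd7 tg46m=:'.
`re.split` interleaves the captured-group text with the surrounding fragments.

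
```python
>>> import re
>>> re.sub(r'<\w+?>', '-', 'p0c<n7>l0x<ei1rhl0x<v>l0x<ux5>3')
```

'p0c-l0x<ei1rhl0x-l0x-3'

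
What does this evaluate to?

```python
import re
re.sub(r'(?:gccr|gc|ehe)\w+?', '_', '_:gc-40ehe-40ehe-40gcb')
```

Matches: at [19:22] → 'gcb'.
Each match is replaced by '_'.

'_:gc-40ehe-40ehe-40_'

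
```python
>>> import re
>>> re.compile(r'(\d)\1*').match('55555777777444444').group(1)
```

After group 1 captures some text, `\1` only succeeds where that same text appears again.
With `match`, the pattern is implicitly anchored at the beginning.
The match spans [0:5] → '55555'.
Captured: group 1 = '5'.

'5'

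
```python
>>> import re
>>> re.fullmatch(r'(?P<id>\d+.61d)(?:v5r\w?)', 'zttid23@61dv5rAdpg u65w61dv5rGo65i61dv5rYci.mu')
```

None

`re.fullmatch` is like wrapping the pattern in `^…$` (in single-line mode).
Here there's no way to consume every character, so the call returns None.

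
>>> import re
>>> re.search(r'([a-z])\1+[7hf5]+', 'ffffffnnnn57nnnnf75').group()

'ffffff'

`\1` is not a pattern — it's the concrete string captured by group 1, re-applied verbatim.
The match spans [0:6] → 'ffffff'.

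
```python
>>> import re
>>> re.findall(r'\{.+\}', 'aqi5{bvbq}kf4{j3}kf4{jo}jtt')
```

['{bvbq}kf4{j3}kf4{jo}']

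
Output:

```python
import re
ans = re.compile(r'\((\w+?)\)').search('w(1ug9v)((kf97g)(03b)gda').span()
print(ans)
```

The match spans [1:8] → '(1ug9v)'.

(1, 8)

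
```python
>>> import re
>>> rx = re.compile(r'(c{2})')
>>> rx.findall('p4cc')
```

['cc']

Pattern: exactly 2 of a literal 'c' (captured).
Scanning left to right: at [2:4] match 'cc', group 1 = 'cc'.
One capturing group, so `findall` returns just the captured substring from the one match — 1 in all.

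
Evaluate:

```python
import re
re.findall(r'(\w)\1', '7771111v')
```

['7', '1', '1']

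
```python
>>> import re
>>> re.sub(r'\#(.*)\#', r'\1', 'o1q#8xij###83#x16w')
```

'o1q8xij###83x16w'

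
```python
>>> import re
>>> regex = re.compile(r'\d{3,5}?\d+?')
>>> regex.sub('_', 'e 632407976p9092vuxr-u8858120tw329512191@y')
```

'e __6p_vuxr-u_120tw__1@y'

A non-greedy quantifier consumes as few characters as it can — just enough that the remainder of the pattern still matches from where it stops; whatever follows it matches normally.
Each match is replaced by '_'.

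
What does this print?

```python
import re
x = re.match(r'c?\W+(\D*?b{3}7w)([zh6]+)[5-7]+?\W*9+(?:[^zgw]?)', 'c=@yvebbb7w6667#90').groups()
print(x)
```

('yvebbb7w', '666')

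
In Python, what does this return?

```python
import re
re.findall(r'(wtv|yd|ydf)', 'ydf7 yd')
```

['yd', 'yd']

Branches in `(...|...)` are attempted left-to-right; the first branch that allows the whole pattern to succeed is taken.
Matches: at [0:2] match 'yd', group 1 = 'yd'; at [5:7] match 'yd', group 1 = 'yd'.
`findall` collects group 1 from each match (2 total).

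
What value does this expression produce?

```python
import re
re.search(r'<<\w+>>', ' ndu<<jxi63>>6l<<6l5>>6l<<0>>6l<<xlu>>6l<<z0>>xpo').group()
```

`search` walks the string left to right and returns the first match it finds.
The match spans [4:13] → '<<jxi63>>'.

'<<jxi63>>'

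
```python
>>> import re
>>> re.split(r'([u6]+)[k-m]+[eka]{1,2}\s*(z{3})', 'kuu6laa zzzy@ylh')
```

This matches one or more of one of [u6] (captured); then one or more of a character in [k-m], then 1 to 2 of one of [eka], then zero or more of whitespace; then exactly 3 of a literal 'z' (captured).
Matches to split on: at [1:11] → 'uu6laa zzz'.
The group in the pattern means `split` returns the separators' captures alongside the pieces.

['k', 'uu6', 'zzz', 'y@ylh']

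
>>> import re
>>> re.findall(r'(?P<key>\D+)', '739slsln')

This matches one or more of a non-digit (captured as 'key').
Because there's exactly one group, `findall` drops the full match and keeps group 1 from the one hit.

['slsln']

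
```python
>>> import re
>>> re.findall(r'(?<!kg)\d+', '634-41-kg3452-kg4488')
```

['634', '41', '452', '488']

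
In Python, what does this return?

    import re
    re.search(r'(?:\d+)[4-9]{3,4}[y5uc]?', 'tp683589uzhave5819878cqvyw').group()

Pattern: one or more of a digit (non-capturing group); then 3 to 4 of a character in [4-9], then optionally one of [y5uc].
The match spans [2:9] → '683589u'.

'683589u'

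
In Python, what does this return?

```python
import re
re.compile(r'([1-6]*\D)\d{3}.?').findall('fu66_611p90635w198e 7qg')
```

['66_', '635w']

This matches zero or more of a character in [1-6], then a non-digit (captured); then exactly 3 of a digit; then optionally any character.
Scanning left to right: at [2:9] match '66_611p', group 1 = '66_'; at [11:19] match '635w198e', group 1 = '635w'.
One capturing group, so `findall` returns just the captured substring from each match — 2 in all.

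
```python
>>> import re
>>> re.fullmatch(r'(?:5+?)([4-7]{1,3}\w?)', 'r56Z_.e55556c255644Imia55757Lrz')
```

This matches one or more of a literal '5' (lazy) (non-capturing group); then 1 to 3 of a character in [4-7], then optionally a word character (captured).
`re.fullmatch` requires the pattern to consume the entire string.
Here the pattern can't cover the whole string, so the call returns None.

None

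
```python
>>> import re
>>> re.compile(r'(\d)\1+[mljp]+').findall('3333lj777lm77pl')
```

`\1` is not a pattern — it's the concrete string captured by group 1, re-applied verbatim.
One capturing group, so `findall` returns just the captured substring from each match — 3 in all.

['3', '7', '7']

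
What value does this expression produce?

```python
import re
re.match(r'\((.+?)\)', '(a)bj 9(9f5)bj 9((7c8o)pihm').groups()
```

With `match`, the pattern is implicitly anchored at the beginning.
The match spans [0:3] → '(a)'.
Captured: group 1 = 'a'.

('a',)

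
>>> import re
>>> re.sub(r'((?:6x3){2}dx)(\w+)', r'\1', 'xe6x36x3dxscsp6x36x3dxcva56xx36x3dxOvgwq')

'xe6x36x3dx'

The pattern matches the literal '6x3' repeated 2 times, then the literal 'dx' (captured); then one or more of a word character (captured).
Matches: at [2:40] → '6x36x3dxscsp6x36x3dxcva56xx36x3dxOvgwq'.
The replacement refers to a captured group, so each match is rewritten using its own captured text.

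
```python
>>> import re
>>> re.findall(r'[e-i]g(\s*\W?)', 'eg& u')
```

This matches a character in [e-i], then the literal 'g'; then zero or more of whitespace, then optionally a non-word character (captured).
One capturing group, so `findall` returns just the captured substring from the one match — 1 in all.

['&']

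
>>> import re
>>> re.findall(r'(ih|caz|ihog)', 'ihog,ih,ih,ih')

['ih', 'ih', 'ih', 'ih']

Branches in `(...|...)` are attempted left-to-right; the first branch that allows the whole pattern to succeed is taken.
Matches: at [0:2] match 'ih', group 1 = 'ih'; at [5:7] match 'ih', group 1 = 'ih'; at [8:10] match 'ih', group 1 = 'ih'; at [11:13] match 'ih', group 1 = 'ih'.
Because there's exactly one group, `findall` drops the full match and keeps group 1 from each hit.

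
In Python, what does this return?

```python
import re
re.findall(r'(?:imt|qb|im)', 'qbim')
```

['qb', 'im']

No capturing groups, so `findall` returns the 2 full match strings.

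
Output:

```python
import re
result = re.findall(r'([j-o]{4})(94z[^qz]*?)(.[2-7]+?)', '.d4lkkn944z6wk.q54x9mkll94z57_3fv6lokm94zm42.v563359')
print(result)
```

This matches exactly 4 of a character in [j-o] (captured); then the literal '94z', then zero or more of any character except [qz] (lazy) (captured); then any character, then one or more of a character in [2-7] (lazy) (captured).
Multiple groups make `findall` return tuples — one 3-tuple for each match.

[('mkll', '94z', '57'), ('lokm', '94z', 'm4')]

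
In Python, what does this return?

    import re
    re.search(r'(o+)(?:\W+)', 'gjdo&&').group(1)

'o'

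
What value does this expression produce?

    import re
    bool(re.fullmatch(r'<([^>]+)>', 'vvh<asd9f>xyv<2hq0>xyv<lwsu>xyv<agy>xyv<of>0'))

For `fullmatch`, every character of the input must be accounted for by the pattern.
Here the pattern can't cover the whole string, so the call returns None, and `bool(None)` is False.

False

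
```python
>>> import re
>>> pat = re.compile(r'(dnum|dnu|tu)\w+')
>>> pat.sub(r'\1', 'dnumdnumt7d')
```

'dnum'

Branches in `(...|...)` are attempted left-to-right; the first branch that allows the whole pattern to succeed is taken.
Matches: at [0:11] → 'dnumdnumt7d'.
Each match is replaced using the text its own group 1 captured.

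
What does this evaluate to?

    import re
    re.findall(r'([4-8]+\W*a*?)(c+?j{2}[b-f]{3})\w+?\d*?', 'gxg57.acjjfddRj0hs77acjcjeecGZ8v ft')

[('57.a', 'cjjfdd')]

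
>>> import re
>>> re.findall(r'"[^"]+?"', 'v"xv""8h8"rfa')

['"xv"', '"8h8"']

Walking the string: at [1:5] → '"xv"'; at [5:10] → '"8h8"'.
With no groups in the pattern, `findall` gives back each whole match — 2 here.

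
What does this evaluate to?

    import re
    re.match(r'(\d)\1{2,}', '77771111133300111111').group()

'7777'

A backreference is literal: `\1` must see the identical characters the first group matched.
With `match`, the pattern is implicitly anchored at the beginning.
The match spans [0:4] → '7777'.
Captured: group 1 = '7'.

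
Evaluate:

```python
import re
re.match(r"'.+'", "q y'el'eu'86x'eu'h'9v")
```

None

With `match`, the pattern is implicitly anchored at the beginning.
Here the pattern fails at index 0, so the call returns None.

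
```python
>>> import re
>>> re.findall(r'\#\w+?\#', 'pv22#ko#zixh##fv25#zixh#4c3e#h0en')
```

`findall` yields the raw match text (3 of them) because the pattern has no groups.

['#ko#', '#fv25#', '#4c3e#']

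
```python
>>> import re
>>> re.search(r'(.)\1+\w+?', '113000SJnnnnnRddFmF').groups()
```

('1',)

The match spans [0:3] → '113'.
Captured: group 1 = '1'.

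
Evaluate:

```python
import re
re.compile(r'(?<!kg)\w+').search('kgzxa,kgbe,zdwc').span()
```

A negative assertion filters positions out without eating any characters.
The match spans [0:5] → 'kgzxa'.

(0, 5)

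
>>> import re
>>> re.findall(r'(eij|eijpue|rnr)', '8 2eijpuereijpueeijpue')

Branches in `(...|...)` are attempted left-to-right; the first branch that allows the whole pattern to succeed is taken.
One capturing group, so `findall` returns just the captured substring from each match — 3 in all.

['eij', 'eij', 'eij']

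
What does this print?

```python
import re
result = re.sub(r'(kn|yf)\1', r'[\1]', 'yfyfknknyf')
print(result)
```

`\1` has to match the exact text group 1 already captured.
Matches: at [0:4] → 'yfyf'; at [4:8] → 'knkn'.
The replacement refers to a captured group, so each match is rewritten using its own captured text.

[yf][kn]yf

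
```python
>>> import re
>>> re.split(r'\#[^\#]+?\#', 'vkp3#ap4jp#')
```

The string is cut at each match, leaving 2 pieces.

['vkp3', '']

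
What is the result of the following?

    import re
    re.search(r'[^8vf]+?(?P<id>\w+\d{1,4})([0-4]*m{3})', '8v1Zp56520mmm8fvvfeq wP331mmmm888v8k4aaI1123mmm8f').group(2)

'mmm'

Pattern: one or more of any character except [8vf] (lazy); then one or more of a word character, then 1 to 4 of a digit (captured as 'id'); then zero or more of a character in [0-4], then exactly 3 of the literal 'm' (captured).
A non-greedy quantifier consumes as few characters as it can — just enough that the remainder of the pattern still matches from where it stops; whatever follows it matches normally.
`search` walks the string left to right and returns the first match it finds.
The match spans [2:13] → '1Zp56520mmm'.
Captured: group 1 = 'Zp56520', group 2 = 'mmm'.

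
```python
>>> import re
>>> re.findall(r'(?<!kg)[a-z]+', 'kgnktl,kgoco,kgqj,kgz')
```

['kgnktl', 'kgoco', 'kgqj', 'kgz']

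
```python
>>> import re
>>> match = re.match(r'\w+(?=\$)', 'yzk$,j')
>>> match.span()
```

Because the assertion is zero-width, the text it checks is not consumed and won't appear in the result.
With `match`, the pattern is implicitly anchored at the beginning.
The match spans [0:3] → 'yzk'.

(0, 3)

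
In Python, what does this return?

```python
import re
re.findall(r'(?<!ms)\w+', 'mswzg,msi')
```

['mswzg', 'msi']

The negative lookaround is zero-width — it rules out positions where the adjacent text would match, without consuming anything.
With no groups in the pattern, `findall` gives back each whole match — 2 here.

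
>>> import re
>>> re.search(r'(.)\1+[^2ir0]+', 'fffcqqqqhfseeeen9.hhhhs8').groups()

The match spans [0:24] → 'fffcqqqqhfseeeen9.hhhhs8'.
Captured: group 1 = 'f'.

('f',)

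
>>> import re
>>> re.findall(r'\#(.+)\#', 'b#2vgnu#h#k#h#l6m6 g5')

['2vgnu#h#k#h']

Walking the string: at [1:14] match '#2vgnu#h#k#h#', group 1 = '2vgnu#h#k#h'.
`findall` collects group 1 from the one match (1 total).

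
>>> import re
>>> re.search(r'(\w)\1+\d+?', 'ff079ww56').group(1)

'f'

The match spans [0:3] → 'ff0'.
Captured: group 1 = 'f'.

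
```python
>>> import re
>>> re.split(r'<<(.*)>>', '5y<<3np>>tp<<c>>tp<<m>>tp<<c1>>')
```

['5y', '3np>>tp<<c>>tp<<m>>tp<<c1', '']

Matches to split on: at [2:31] → '<<3np>>tp<<c>>tp<<m>>tp<<c1>>'.
With a capturing group present, the delimiter's captured portion is kept in the result list.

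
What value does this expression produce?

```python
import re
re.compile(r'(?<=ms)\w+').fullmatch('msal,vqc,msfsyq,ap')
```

`re.fullmatch` is like wrapping the pattern in `^…$` (in single-line mode).
Here there's no way to consume every character, so the call returns None.

None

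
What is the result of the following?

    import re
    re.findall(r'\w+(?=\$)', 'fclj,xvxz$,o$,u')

Because the assertion is zero-width, the text it checks is not consumed and won't appear in the result.
Walking the string: at [5:9] → 'xvxz'; at [11:12] → 'o'.
No capturing groups, so `findall` returns the 2 full match strings.

['xvxz', 'o']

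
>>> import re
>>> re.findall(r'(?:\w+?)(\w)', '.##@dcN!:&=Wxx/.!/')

['c', 'x']

The pattern matches one or more of a word character (lazy) (non-capturing group); then a word character (captured).
`findall` collects group 1 from each match (2 total).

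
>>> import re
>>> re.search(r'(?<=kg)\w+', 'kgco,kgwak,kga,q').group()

Lookahead/lookbehind check context without consuming it, so the matched span excludes the asserted characters.
The match spans [2:4] → 'co'.

'co'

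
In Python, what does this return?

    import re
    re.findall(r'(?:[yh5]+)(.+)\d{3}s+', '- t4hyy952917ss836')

['952']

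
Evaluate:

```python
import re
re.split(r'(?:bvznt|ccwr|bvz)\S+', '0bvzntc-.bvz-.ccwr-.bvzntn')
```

['0', '']

Matches to split on: at [1:26] → 'bvzntc-.bvz-.ccwr-.bvzntn'.
`split` removes every match and returns the 2 fragments in between.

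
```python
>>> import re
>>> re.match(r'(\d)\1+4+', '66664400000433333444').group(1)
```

A backreference is literal: `\1` must see the identical characters the first group matched.
`match` is anchored at position 0; if the pattern doesn't fit there, it returns None.
The match spans [0:6] → '666644'.
Captured: group 1 = '6'.

'6'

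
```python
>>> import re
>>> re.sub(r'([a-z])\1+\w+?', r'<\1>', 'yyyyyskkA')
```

`\1` has to match the exact text group 1 already captured.
Matches: at [0:6] → 'yyyyys'; at [6:9] → 'kkA'.
The replacement refers to a captured group, so each match is rewritten using its own captured text.

'<y><k>'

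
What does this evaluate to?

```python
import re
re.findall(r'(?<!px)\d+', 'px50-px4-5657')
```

['0', '5657']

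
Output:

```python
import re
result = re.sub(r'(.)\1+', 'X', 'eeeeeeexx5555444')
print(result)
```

XXXX

`\1` has to match the exact text group 1 already captured.
Matches: at [0:7] → 'eeeeeee'; at [7:9] → 'xx'; at [9:13] → '5555'; at [13:16] → '444'.
Every occurrence is swapped for 'X'.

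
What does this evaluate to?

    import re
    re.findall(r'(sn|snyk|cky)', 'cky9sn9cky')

`findall` collects group 1 from each match (3 total).

['cky', 'sn', 'cky']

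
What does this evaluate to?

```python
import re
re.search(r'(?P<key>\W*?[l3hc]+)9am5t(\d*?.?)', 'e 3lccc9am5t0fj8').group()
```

' 3lccc9am5t0'

Lazy quantifiers expand one character at a time until the remainder of the pattern can match.
The match spans [1:13] → ' 3lccc9am5t0'.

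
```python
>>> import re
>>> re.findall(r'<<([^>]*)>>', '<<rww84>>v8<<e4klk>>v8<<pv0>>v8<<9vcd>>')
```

['rww84', 'e4klk', 'pv0', '9vcd']

Walking the string: at [0:9] match '<<rww84>>', group 1 = 'rww84'; at [11:20] match '<<e4klk>>', group 1 = 'e4klk'; at [22:29] match '<<pv0>>', group 1 = 'pv0'; at [31:39] match '<<9vcd>>', group 1 = '9vcd'.
With a single group, `findall` returns only what that group captured — 4 items.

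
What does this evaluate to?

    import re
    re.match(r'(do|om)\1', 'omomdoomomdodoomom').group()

'omom'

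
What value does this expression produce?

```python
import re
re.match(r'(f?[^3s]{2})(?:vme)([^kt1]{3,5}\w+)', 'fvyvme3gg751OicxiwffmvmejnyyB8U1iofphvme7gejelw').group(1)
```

The match spans [0:47] → 'fvyvme3gg751OicxiwffmvmejnyyB8U1iofphvme7gejelw'.
Captured: group 1 = 'fvy', group 2 = '3gg751OicxiwffmvmejnyyB8U1iofphvme7gejelw'.

'fvy'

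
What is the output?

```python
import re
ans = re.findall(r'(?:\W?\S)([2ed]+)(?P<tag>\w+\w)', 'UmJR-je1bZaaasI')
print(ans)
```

[('e', '1bZaaasI')]

Pattern: optionally a non-word character, then a non-whitespace character (non-capturing group); then one or more of one of [2ed] (captured); then one or more of a word character, then a word character (captured as 'tag').
Matches: at [4:15] match '-je1bZaaasI', groups = ('e', '1bZaaasI').
2 groups means the one result is a tuple of 2 captured strings — 1 here.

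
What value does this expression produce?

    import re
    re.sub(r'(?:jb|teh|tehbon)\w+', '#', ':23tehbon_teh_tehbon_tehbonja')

':23#'

Each match is replaced by '#'.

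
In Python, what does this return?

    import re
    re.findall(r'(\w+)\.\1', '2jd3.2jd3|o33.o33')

`\1` is not a pattern — it's the concrete string captured by group 1, re-applied verbatim.
Matches: at [0:9] match '2jd3.2jd3', group 1 = '2jd3'; at [10:17] match 'o33.o33', group 1 = 'o33'.
Because there's exactly one group, `findall` drops the full match and keeps group 1 from each hit.

['2jd3', 'o33']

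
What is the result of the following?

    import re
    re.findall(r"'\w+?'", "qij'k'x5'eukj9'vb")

Matches: at [3:6] → "'k'"; at [8:15] → "'eukj9'".
No capturing groups, so `findall` returns the 2 full match strings.

["'k'", "'eukj9'"]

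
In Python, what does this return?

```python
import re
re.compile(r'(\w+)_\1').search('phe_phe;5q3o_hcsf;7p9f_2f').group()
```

The backreference `\1` re-matches whatever the first group consumed, character for character.
The match spans [0:7] → 'phe_phe'.

'phe_phe'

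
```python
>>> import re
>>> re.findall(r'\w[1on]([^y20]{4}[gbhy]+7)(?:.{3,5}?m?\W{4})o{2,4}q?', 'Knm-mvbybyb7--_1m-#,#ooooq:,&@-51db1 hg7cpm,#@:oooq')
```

Pattern: a word character, then one of [1on]; then exactly 4 of any character except [y20], then one or more of one of [gbhy], then the literal '7' (captured); then 3 to 5 of any character (lazy), then optionally a literal 'm', then exactly 4 of a non-word character (non-capturing group); then 2 to 4 of the literal 'o', then optionally a literal 'q'.
Matches: at [0:26] match 'Knm-mvbybyb7--_1m-#,#ooooq', group 1 = 'm-mvbybyb7'; at [31:51] match '51db1 hg7cpm,#@:oooq', group 1 = 'db1 hg7'.
Because there's exactly one group, `findall` drops the full match and keeps group 1 from each hit.

['m-mvbybyb7', 'db1 hg7']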